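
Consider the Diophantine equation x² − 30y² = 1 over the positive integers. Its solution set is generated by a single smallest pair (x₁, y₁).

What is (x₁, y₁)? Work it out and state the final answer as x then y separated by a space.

11 2

[5; 2,10] for √30; ℓ=2 ⇒ convergent index 1
step 0: (5, 1)  from 5·(1,0) + (0,1)
step 1: (11, 2)  from 2·(5,1) + (1,0)
fundamental: x₁=11, y₁=2  (since 121 − 30·4 = 1)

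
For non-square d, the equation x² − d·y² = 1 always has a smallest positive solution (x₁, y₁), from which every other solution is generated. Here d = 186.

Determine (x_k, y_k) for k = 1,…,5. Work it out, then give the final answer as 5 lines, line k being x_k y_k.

7501 550
112530001 8251100
1688175067501 123783001650
25326002250120001 1856992582502200
379940684068125187501 27858602598915002750

√186 = [13; 1,1,1,3,4,3,1,1,1,26, …], period ℓ=10 (even) → k=9
i=0: a=13 ⇒ p=13, q=1
…
i=3: a=1 ⇒ p=41, q=3
i=4: a=3 ⇒ p=150, q=11
i=5: a=4 ⇒ p=641, q=47
…
i=8: a=1 ⇒ p=4787, q=351
i=9: a=1 ⇒ p=7501, q=550
(x₁, y₁) = (7501, 550);  7501² − 186·550² = 1 ✓
(x_2, y_2) = (7501·7501 + 186·550·550, 7501·550 + 550·7501) = (112530001, 8251100)
(x_3, y_3) = (7501·112530001 + 186·550·8251100, 7501·8251100 + 550·112530001) = (1688175067501, 123783001650)
(x_4, y_4) = (7501·1688175067501 + 186·550·123783001650, 7501·123783001650 + 550·1688175067501) = (25326002250120001, 1856992582502200)
(x_5, y_5) = (7501·25326002250120001 + 186·550·1856992582502200, 7501·1856992582502200 + 550·25326002250120001) = (379940684068125187501, 27858602598915002750)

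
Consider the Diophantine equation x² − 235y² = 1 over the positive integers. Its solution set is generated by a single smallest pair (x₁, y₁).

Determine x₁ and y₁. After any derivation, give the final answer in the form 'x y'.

√235 → a₀=15, period (3,30); ℓ=2 even so k=1
k=0  a_k=15  p_k/q_k = 15/1
k=1  a_k=3  p_k/q_k = 46/3
fundamental: x₁=46, y₁=3  (since 2116 − 235·9 = 1)

46 3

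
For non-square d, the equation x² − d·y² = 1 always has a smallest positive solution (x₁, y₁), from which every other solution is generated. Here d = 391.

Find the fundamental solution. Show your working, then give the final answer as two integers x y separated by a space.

7338680 371133

√391 → a₀=19, period (1,3,2,2,1,…,3,1,38); ℓ=16 even so k=15
step 0: (19, 1)  from 19·(1,0) + (0,1)
…
step 7: (2709, 137)  from 2·(1048,53) + (613,31)
step 8: (52519, 2656)  from 19·(2709,137) + (1048,53)
step 9: (107747, 5449)  from 2·(52519,2656) + (2709,137)
step 10: (160266, 8105)  from 1·(107747,5449) + (52519,2656)
…
step 14: (5678083, 287153)  from 3·(1660597,83980) + (696292,35213)
step 15: (7338680, 371133)  from 1·(5678083,287153) + (1660597,83980)
fundamental: x₁=7338680, y₁=371133  (since 53856224142400 − 391·137739703689 = 1)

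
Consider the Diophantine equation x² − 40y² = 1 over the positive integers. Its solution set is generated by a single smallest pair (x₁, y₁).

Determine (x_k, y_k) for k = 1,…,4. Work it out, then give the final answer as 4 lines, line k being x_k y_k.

19 3
721 114
27379 4329
1039681 164388

√40 → a₀=6, period (3,12); ℓ=2 even so k=1
i=0: a=6 ⇒ p=6, q=1
i=1: a=3 ⇒ p=19, q=3
fundamental: x₁=19, y₁=3  (since 361 − 40·9 = 1)
(x_2, y_2) = (19·19 + 40·3·3, 19·3 + 3·19) = (721, 114)
(x_3, y_3) = (19·721 + 40·3·114, 19·114 + 3·721) = (27379, 4329)
(x_4, y_4) = (19·27379 + 40·3·4329, 19·4329 + 3·27379) = (1039681, 164388)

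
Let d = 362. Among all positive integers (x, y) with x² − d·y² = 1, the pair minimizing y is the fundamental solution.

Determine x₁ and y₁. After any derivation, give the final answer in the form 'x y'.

723 38

√362 = [19; 38, …], period ℓ=1 (odd) → k=1
step 0: (19, 1)  from 19·(1,0) + (0,1)
step 1: (723, 38)  from 38·(19,1) + (1,0)
→ (723, 38).  Check: 723²=522729, 362·38²=522728, difference 1.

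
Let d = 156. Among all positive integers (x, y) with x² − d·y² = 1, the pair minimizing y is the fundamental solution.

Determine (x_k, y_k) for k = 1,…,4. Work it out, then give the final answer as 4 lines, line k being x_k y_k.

d=156: √d = [12; 2,24] (ℓ=2, even), read p_1/q_1
i=0: a=12 ⇒ p=12, q=1
i=1: a=2 ⇒ p=25, q=2
fundamental: x₁=25, y₁=2  (since 625 − 156·4 = 1)
k=2:  x_2 = 25·25+156·2·2 = 1249,  y_2 = 25·2+2·25 = 100
k=3:  x_3 = 25·1249+156·2·100 = 62425,  y_3 = 25·100+2·1249 = 4998
k=4:  x_4 = 25·62425+156·2·4998 = 3120001,  y_4 = 25·4998+2·62425 = 249800

25 2
1249 100
62425 4998
3120001 249800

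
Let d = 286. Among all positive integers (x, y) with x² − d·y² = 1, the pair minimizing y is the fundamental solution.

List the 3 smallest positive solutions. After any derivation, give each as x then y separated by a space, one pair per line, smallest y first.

561835 33222
631317134449 37330564740
709392124465745995 41947235681362578

√286 → a₀=16, period (1,10,3,3,2,3,3,10,1,32); ℓ=10 even so k=9
k=0  a_k=16  p_k/q_k = 16/1
…
k=3  a_k=3  p_k/q_k = 575/34
k=4  a_k=3  p_k/q_k = 1911/113
…
k=7  a_k=3  p_k/q_k = 49703/2939
k=8  a_k=10  p_k/q_k = 512132/30283
k=9  a_k=1  p_k/q_k = 561835/33222
(x₁, y₁) = (561835, 33222);  561835² − 286·33222² = 1 ✓
k=2:  x_2 = 561835·561835+286·33222·33222 = 631317134449,  y_2 = 561835·33222+33222·561835 = 37330564740
k=3:  x_3 = 561835·631317134449+286·33222·37330564740 = 709392124465745995,  y_3 = 561835·37330564740+33222·631317134449 = 41947235681362578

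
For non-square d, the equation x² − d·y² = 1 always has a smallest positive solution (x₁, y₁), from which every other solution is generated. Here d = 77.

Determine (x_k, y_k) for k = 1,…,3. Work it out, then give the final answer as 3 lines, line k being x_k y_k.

d=77: √d = [8; 1,3,2,3,1,16] (ℓ=6, even), read p_5/q_5
a_0=8:  p_0=8·1+0=8,  q_0=8·0+1=1
…
a_4=3:  p_4=3·79+35=272,  q_4=3·9+4=31
a_5=1:  p_5=1·272+79=351,  q_5=1·31+9=40
→ (351, 40).  Check: 351²=123201, 77·40²=123200, difference 1.
k=2:  x_2 = 351·351+77·40·40 = 246401,  y_2 = 351·40+40·351 = 28080
k=3:  x_3 = 351·246401+77·40·28080 = 172973151,  y_3 = 351·28080+40·246401 = 19712120

351 40
246401 28080
172973151 19712120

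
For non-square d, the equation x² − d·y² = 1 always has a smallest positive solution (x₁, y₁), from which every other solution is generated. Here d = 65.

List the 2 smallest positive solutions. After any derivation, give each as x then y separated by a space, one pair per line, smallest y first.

[8; 16] for √65; ℓ=1 ⇒ convergent index 1
a_0=8:  p_0=8·1+0=8,  q_0=8·0+1=1
a_1=16:  p_1=16·8+1=129,  q_1=16·1+0=16
(x₁, y₁) = (129, 16);  129² − 65·16² = 1 ✓
k=2:  x_2 = 129·129+65·16·16 = 33281,  y_2 = 129·16+16·129 = 4128

129 16
33281 4128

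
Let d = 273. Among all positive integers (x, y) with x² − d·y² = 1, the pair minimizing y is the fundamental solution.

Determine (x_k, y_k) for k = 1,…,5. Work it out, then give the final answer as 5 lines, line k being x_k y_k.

√273 → a₀=16, period (1,1,10,1,1,32); ℓ=6 even so k=5
i=0: a=16 ⇒ p=16, q=1
…
i=4: a=1 ⇒ p=380, q=23
i=5: a=1 ⇒ p=727, q=44
→ (727, 44).  Check: 727²=528529, 273·44²=528528, difference 1.
k=2:  x_2 = 727·727+273·44·44 = 1057057,  y_2 = 727·44+44·727 = 63976
k=3:  x_3 = 727·1057057+273·44·63976 = 1536960151,  y_3 = 727·63976+44·1057057 = 93021060
k=4:  x_4 = 727·1536960151+273·44·93021060 = 2234739002497,  y_4 = 727·93021060+44·1536960151 = 135252557264
k=5:  x_5 = 727·2234739002497+273·44·135252557264 = 3249308972670487,  y_5 = 727·135252557264+44·2234739002497 = 196657125240796

727 44
1057057 63976
1536960151 93021060
2234739002497 135252557264
3249308972670487 196657125240796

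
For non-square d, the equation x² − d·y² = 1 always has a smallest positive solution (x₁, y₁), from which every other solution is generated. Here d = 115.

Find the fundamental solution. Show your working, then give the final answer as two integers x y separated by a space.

[10; 1,2,1,1,1,1,1,2,1,20] for √115; ℓ=10 ⇒ convergent index 9
step 0: (10, 1)  from 10·(1,0) + (0,1)
…
step 2: (32, 3)  from 2·(11,1) + (10,1)
step 3: (43, 4)  from 1·(32,3) + (11,1)
…
step 5: (118, 11)  from 1·(75,7) + (43,4)
step 6: (193, 18)  from 1·(118,11) + (75,7)
…
step 8: (815, 76)  from 2·(311,29) + (193,18)
step 9: (1126, 105)  from 1·(815,76) + (311,29)
(x₁, y₁) = (1126, 105);  1126² − 115·105² = 1 ✓

1126 105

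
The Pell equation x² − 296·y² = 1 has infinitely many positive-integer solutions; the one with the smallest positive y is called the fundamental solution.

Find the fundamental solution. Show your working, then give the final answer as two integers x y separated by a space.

3699 215

√296 = [17; 4,1,7,1,4,34, …], period ℓ=6 (even) → k=5
step 0: (17, 1)  from 17·(1,0) + (0,1)
…
step 3: (671, 39)  from 7·(86,5) + (69,4)
step 4: (757, 44)  from 1·(671,39) + (86,5)
step 5: (3699, 215)  from 4·(757,44) + (671,39)
(x₁, y₁) = (3699, 215);  3699² − 296·215² = 1 ✓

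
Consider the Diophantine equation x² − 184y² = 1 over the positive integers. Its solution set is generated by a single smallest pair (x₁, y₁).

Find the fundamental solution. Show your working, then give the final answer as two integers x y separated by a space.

d=184: √d = [13; 1,1,3,2,1,2,1,2,3,1,1,26] (ℓ=12, even), read p_11/q_11
i=0: a=13 ⇒ p=13, q=1
…
i=3: a=3 ⇒ p=95, q=7
…
i=7: a=1 ⇒ p=1153, q=85
i=8: a=2 ⇒ p=3147, q=232
…
i=10: a=1 ⇒ p=13741, q=1013
i=11: a=1 ⇒ p=24335, q=1794
→ (24335, 1794).  Check: 24335²=592192225, 184·1794²=592192224, difference 1.

24335 1794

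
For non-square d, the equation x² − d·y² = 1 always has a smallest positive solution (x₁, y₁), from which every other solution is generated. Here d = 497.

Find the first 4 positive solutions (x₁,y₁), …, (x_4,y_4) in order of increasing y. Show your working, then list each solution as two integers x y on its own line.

√497 = [22; 3,2,2,5,6,5,2,2,3,44, …], period ℓ=10 (even) → k=9
step 0: (22, 1)  from 22·(1,0) + (0,1)
step 1: (67, 3)  from 3·(22,1) + (1,0)
step 2: (156, 7)  from 2·(67,3) + (22,1)
step 3: (379, 17)  from 2·(156,7) + (67,3)
…
step 7: (143637, 6443)  from 2·(65476,2937) + (12685,569)
step 8: (352750, 15823)  from 2·(143637,6443) + (65476,2937)
step 9: (1201887, 53912)  from 3·(352750,15823) + (143637,6443)
(x₁, y₁) = (1201887, 53912);  1201887² − 497·53912² = 1 ✓
n=2: (1201887,53912)∘(1201887,53912) = (1201887·1201887+497·53912·53912, 1201887·53912+53912·1201887) = (2889064721537,129592263888)
n=3: (2889064721537,129592263888)∘(1201887,53912) = (1201887·2889064721537+497·53912·129592263888, 1201887·129592263888+53912·2889064721537) = (6944658661946678751,311510514535059400)
n=4: (6944658661946678751,311510514535059400)∘(1201887,53912) = (1201887·6944658661946678751+497·53912·311510514535059400, 1201887·311510514535059400+53912·6944658661946678751) = (16693389930459326703284737,748800875565868281911712)

1201887 53912
2889064721537 129592263888
6944658661946678751 311510514535059400
16693389930459326703284737 748800875565868281911712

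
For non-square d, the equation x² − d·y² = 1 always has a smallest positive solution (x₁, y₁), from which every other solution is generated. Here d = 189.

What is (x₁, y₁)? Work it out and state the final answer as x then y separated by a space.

√189 = [13; 1,2,1,26, …], period ℓ=4 (even) → k=3
step 0: (13, 1)  from 13·(1,0) + (0,1)
step 1: (14, 1)  from 1·(13,1) + (1,0)
step 2: (41, 3)  from 2·(14,1) + (13,1)
step 3: (55, 4)  from 1·(41,3) + (14,1)
→ (55, 4).  Check: 55²=3025, 189·4²=3024, difference 1.

55 4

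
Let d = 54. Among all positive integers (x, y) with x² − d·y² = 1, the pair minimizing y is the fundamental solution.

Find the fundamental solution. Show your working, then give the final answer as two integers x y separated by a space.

√54 → a₀=7, period (2,1,6,1,2,14); ℓ=6 even so k=5
a_0=7:  p_0=7·1+0=7,  q_0=7·0+1=1
a_1=2:  p_1=2·7+1=15,  q_1=2·1+0=2
a_2=1:  p_2=1·15+7=22,  q_2=1·2+1=3
a_3=6:  p_3=6·22+15=147,  q_3=6·3+2=20
a_4=1:  p_4=1·147+22=169,  q_4=1·20+3=23
a_5=2:  p_5=2·169+147=485,  q_5=2·23+20=66
→ (485, 66).  Check: 485²=235225, 54·66²=235224, difference 1.

485 66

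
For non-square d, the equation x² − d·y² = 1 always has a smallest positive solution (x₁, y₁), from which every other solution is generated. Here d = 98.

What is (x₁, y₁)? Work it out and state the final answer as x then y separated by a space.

d=98: √d = [9; 1,8,1,18] (ℓ=4, even), read p_3/q_3
a_0=9:  p_0=9·1+0=9,  q_0=9·0+1=1
a_1=1:  p_1=1·9+1=10,  q_1=1·1+0=1
a_2=8:  p_2=8·10+9=89,  q_2=8·1+1=9
a_3=1:  p_3=1·89+10=99,  q_3=1·9+1=10
(x₁, y₁) = (99, 10);  99² − 98·10² = 1 ✓

99 10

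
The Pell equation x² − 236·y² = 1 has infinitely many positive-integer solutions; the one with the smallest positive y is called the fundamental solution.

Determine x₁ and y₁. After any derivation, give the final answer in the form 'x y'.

561799 36570

[15; 2,1,3,5,1,6,1,5,3,1,2,30] for √236; ℓ=12 ⇒ convergent index 11
a_0=15:  p_0=15·1+0=15,  q_0=15·0+1=1
a_1=2:  p_1=2·15+1=31,  q_1=2·1+0=2
a_2=1:  p_2=1·31+15=46,  q_2=1·2+1=3
a_3=3:  p_3=3·46+31=169,  q_3=3·3+2=11
…
a_5=1:  p_5=1·891+169=1060,  q_5=1·58+11=69
…
a_7=1:  p_7=1·7251+1060=8311,  q_7=1·472+69=541
a_8=5:  p_8=5·8311+7251=48806,  q_8=5·541+472=3177
a_9=3:  p_9=3·48806+8311=154729,  q_9=3·3177+541=10072
a_10=1:  p_10=1·154729+48806=203535,  q_10=1·10072+3177=13249
a_11=2:  p_11=2·203535+154729=561799,  q_11=2·13249+10072=36570
fundamental: x₁=561799, y₁=36570  (since 315618116401 − 236·1337364900 = 1)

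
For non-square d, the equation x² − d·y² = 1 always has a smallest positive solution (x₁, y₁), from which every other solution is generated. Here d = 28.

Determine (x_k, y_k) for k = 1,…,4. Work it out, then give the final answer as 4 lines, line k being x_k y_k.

127 24
32257 6096
8193151 1548360
2081028097 393277344

d=28: √d = [5; 3,2,3,10] (ℓ=4, even), read p_3/q_3
i=0: a=5 ⇒ p=5, q=1
i=1: a=3 ⇒ p=16, q=3
i=2: a=2 ⇒ p=37, q=7
i=3: a=3 ⇒ p=127, q=24
(x₁, y₁) = (127, 24);  127² − 28·24² = 1 ✓
(127+24√28)^2 = 32257 + 6096√28
(127+24√28)^3 = 8193151 + 1548360√28
(127+24√28)^4 = 2081028097 + 393277344√28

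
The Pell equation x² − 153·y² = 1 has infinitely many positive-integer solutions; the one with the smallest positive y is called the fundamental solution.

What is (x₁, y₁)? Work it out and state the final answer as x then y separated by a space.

2177 176

√153 = [12; 2,1,2,2,2,1,2,24, …], period ℓ=8 (even) → k=7
k=0  a_k=12  p_k/q_k = 12/1
k=1  a_k=2  p_k/q_k = 25/2
…
k=3  a_k=2  p_k/q_k = 99/8
k=4  a_k=2  p_k/q_k = 235/19
k=5  a_k=2  p_k/q_k = 569/46
k=6  a_k=1  p_k/q_k = 804/65
k=7  a_k=2  p_k/q_k = 2177/176
(x₁, y₁) = (2177, 176);  2177² − 153·176² = 1 ✓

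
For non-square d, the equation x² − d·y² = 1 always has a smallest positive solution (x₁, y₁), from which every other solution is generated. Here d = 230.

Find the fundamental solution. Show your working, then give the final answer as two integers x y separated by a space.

91 6

√230 = [15; 6,30, …], period ℓ=2 (even) → k=1
k=0  a_k=15  p_k/q_k = 15/1
k=1  a_k=6  p_k/q_k = 91/6
fundamental: x₁=91, y₁=6  (since 8281 − 230·36 = 1)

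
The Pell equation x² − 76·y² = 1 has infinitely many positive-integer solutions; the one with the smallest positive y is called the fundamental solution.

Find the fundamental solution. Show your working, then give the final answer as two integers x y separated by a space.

[8; 1,2,1,1,5,4,5,1,1,2,1,16] for √76; ℓ=12 ⇒ convergent index 11
a_0=8:  p_0=8·1+0=8,  q_0=8·0+1=1
…
a_4=1:  p_4=1·35+26=61,  q_4=1·4+3=7
…
a_6=4:  p_6=4·340+61=1421,  q_6=4·39+7=163
a_7=5:  p_7=5·1421+340=7445,  q_7=5·163+39=854
…
a_10=2:  p_10=2·16311+8866=41488,  q_10=2·1871+1017=4759
a_11=1:  p_11=1·41488+16311=57799,  q_11=1·4759+1871=6630
→ (57799, 6630).  Check: 57799²=3340724401, 76·6630²=3340724400, difference 1.

57799 6630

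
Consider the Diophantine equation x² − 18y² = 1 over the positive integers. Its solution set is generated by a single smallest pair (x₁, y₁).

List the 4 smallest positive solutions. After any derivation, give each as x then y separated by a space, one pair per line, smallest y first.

17 4
577 136
19601 4620
665857 156944

√18 = [4; 4,8, …], period ℓ=2 (even) → k=1
step 0: (4, 1)  from 4·(1,0) + (0,1)
step 1: (17, 4)  from 4·(4,1) + (1,0)
fundamental: x₁=17, y₁=4  (since 289 − 18·16 = 1)
(x_2, y_2) = (17·17 + 18·4·4, 17·4 + 4·17) = (577, 136)
(x_3, y_3) = (17·577 + 18·4·136, 17·136 + 4·577) = (19601, 4620)
(x_4, y_4) = (17·19601 + 18·4·4620, 17·4620 + 4·19601) = (665857, 156944)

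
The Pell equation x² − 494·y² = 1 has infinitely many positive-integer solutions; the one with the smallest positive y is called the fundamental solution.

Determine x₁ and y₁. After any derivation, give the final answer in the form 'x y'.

73035 3286

√494 = [22; 4,2,2,1,2,1,2,2,4,44, …], period ℓ=10 (even) → k=9
a_0=22:  p_0=22·1+0=22,  q_0=22·0+1=1
…
a_2=2:  p_2=2·89+22=200,  q_2=2·4+1=9
a_3=2:  p_3=2·200+89=489,  q_3=2·9+4=22
a_4=1:  p_4=1·489+200=689,  q_4=1·22+9=31
…
a_7=2:  p_7=2·2556+1867=6979,  q_7=2·115+84=314
a_8=2:  p_8=2·6979+2556=16514,  q_8=2·314+115=743
a_9=4:  p_9=4·16514+6979=73035,  q_9=4·743+314=3286
fundamental: x₁=73035, y₁=3286  (since 5334111225 − 494·10797796 = 1)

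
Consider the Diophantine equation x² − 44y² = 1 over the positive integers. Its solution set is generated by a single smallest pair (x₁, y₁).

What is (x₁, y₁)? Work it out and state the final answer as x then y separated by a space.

199 30

d=44: √d = [6; 1,1,1,2,1,1,1,12] (ℓ=8, even), read p_7/q_7
a_0=6:  p_0=6·1+0=6,  q_0=6·0+1=1
a_1=1:  p_1=1·6+1=7,  q_1=1·1+0=1
…
a_3=1:  p_3=1·13+7=20,  q_3=1·2+1=3
…
a_6=1:  p_6=1·73+53=126,  q_6=1·11+8=19
a_7=1:  p_7=1·126+73=199,  q_7=1·19+11=30
(x₁, y₁) = (199, 30);  199² − 44·30² = 1 ✓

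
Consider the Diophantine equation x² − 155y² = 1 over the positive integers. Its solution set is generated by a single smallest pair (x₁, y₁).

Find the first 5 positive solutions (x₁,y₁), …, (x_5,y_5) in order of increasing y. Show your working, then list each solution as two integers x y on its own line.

d=155: √d = [12; 2,4,2,24] (ℓ=4, even), read p_3/q_3
i=0: a=12 ⇒ p=12, q=1
i=1: a=2 ⇒ p=25, q=2
i=2: a=4 ⇒ p=112, q=9
i=3: a=2 ⇒ p=249, q=20
(x₁, y₁) = (249, 20);  249² − 155·20² = 1 ✓
n=2: (249,20)∘(249,20) = (249·249+155·20·20, 249·20+20·249) = (124001,9960)
n=3: (124001,9960)∘(249,20) = (249·124001+155·20·9960, 249·9960+20·124001) = (61752249,4960060)
n=4: (61752249,4960060)∘(249,20) = (249·61752249+155·20·4960060, 249·4960060+20·61752249) = (30752496001,2470099920)
n=5: (30752496001,2470099920)∘(249,20) = (249·30752496001+155·20·2470099920, 249·2470099920+20·30752496001) = (15314681256249,1230104800100)

249 20
124001 9960
61752249 4960060
30752496001 2470099920
15314681256249 1230104800100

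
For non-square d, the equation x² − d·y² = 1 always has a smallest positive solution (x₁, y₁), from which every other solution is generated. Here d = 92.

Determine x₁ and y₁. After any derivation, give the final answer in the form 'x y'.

1151 120

d=92: √d = [9; 1,1,2,4,2,1,1,18] (ℓ=8, even), read p_7/q_7
a_0=9:  p_0=9·1+0=9,  q_0=9·0+1=1
…
a_3=2:  p_3=2·19+10=48,  q_3=2·2+1=5
a_4=4:  p_4=4·48+19=211,  q_4=4·5+2=22
…
a_6=1:  p_6=1·470+211=681,  q_6=1·49+22=71
a_7=1:  p_7=1·681+470=1151,  q_7=1·71+49=120
fundamental: x₁=1151, y₁=120  (since 1324801 − 92·14400 = 1)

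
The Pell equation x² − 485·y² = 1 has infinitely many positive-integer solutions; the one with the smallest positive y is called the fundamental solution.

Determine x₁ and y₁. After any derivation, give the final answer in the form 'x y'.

969 44

[22; 44] for √485; ℓ=1 ⇒ convergent index 1
i=0: a=22 ⇒ p=22, q=1
i=1: a=44 ⇒ p=969, q=44
(x₁, y₁) = (969, 44);  969² − 485·44² = 1 ✓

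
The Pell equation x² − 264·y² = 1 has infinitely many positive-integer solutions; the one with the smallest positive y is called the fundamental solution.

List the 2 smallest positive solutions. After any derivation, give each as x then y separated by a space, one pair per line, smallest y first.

[16; 4,32] for √264; ℓ=2 ⇒ convergent index 1
a_0=16:  p_0=16·1+0=16,  q_0=16·0+1=1
a_1=4:  p_1=4·16+1=65,  q_1=4·1+0=4
fundamental: x₁=65, y₁=4  (since 4225 − 264·16 = 1)
k=2:  x_2 = 65·65+264·4·4 = 8449,  y_2 = 65·4+4·65 = 520

65 4
8449 520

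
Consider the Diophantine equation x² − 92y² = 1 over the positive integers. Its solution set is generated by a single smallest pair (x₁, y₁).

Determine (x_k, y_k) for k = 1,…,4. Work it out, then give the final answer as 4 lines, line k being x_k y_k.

1151 120
2649601 276240
6099380351 635904360
14040770918401 1463851560480

[9; 1,1,2,4,2,1,1,18] for √92; ℓ=8 ⇒ convergent index 7
i=0: a=9 ⇒ p=9, q=1
i=1: a=1 ⇒ p=10, q=1
i=2: a=1 ⇒ p=19, q=2
…
i=4: a=4 ⇒ p=211, q=22
i=5: a=2 ⇒ p=470, q=49
i=6: a=1 ⇒ p=681, q=71
i=7: a=1 ⇒ p=1151, q=120
fundamental: x₁=1151, y₁=120  (since 1324801 − 92·14400 = 1)
(1151+120√92)^2 = 2649601 + 276240√92
(1151+120√92)^3 = 6099380351 + 635904360√92
(1151+120√92)^4 = 14040770918401 + 1463851560480√92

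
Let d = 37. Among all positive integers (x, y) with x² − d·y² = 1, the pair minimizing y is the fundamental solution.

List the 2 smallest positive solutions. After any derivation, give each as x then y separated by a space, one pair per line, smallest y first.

[6; 12] for √37; ℓ=1 ⇒ convergent index 1
k=0  a_k=6  p_k/q_k = 6/1
k=1  a_k=12  p_k/q_k = 73/12
→ (73, 12).  Check: 73²=5329, 37·12²=5328, difference 1.
n=2: (73,12)∘(73,12) = (73·73+37·12·12, 73·12+12·73) = (10657,1752)

73 12
10657 1752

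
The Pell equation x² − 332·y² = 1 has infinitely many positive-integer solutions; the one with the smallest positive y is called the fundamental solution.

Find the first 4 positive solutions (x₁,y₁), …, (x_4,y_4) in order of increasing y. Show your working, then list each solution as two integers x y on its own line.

13447 738
361643617 19847772
9726043422151 533785979430
261572211433685377 14355640110942648

[18; 4,1,1,8,1,1,4,36] for √332; ℓ=8 ⇒ convergent index 7
a_0=18:  p_0=18·1+0=18,  q_0=18·0+1=1
…
a_3=1:  p_3=1·91+73=164,  q_3=1·5+4=9
…
a_5=1:  p_5=1·1403+164=1567,  q_5=1·77+9=86
a_6=1:  p_6=1·1567+1403=2970,  q_6=1·86+77=163
a_7=4:  p_7=4·2970+1567=13447,  q_7=4·163+86=738
fundamental: x₁=13447, y₁=738  (since 180821809 − 332·544644 = 1)
k=2:  x_2 = 13447·13447+332·738·738 = 361643617,  y_2 = 13447·738+738·13447 = 19847772
k=3:  x_3 = 13447·361643617+332·738·19847772 = 9726043422151,  y_3 = 13447·19847772+738·361643617 = 533785979430
k=4:  x_4 = 13447·9726043422151+332·738·533785979430 = 261572211433685377,  y_4 = 13447·533785979430+738·9726043422151 = 14355640110942648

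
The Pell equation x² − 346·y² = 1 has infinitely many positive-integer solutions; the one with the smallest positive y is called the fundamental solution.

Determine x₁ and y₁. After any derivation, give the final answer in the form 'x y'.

17299 930

√346 = [18; 1,1,1,1,36, …], period ℓ=5 (odd) → k=9
step 0: (18, 1)  from 18·(1,0) + (0,1)
…
step 2: (37, 2)  from 1·(19,1) + (18,1)
step 3: (56, 3)  from 1·(37,2) + (19,1)
…
step 6: (3497, 188)  from 1·(3404,183) + (93,5)
step 7: (6901, 371)  from 1·(3497,188) + (3404,183)
step 8: (10398, 559)  from 1·(6901,371) + (3497,188)
step 9: (17299, 930)  from 1·(10398,559) + (6901,371)
(x₁, y₁) = (17299, 930);  17299² − 346·930² = 1 ✓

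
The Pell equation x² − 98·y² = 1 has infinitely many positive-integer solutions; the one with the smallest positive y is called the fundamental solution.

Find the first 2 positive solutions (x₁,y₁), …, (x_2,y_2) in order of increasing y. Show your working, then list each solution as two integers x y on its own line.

√98 = [9; 1,8,1,18, …], period ℓ=4 (even) → k=3
a_0=9:  p_0=9·1+0=9,  q_0=9·0+1=1
a_1=1:  p_1=1·9+1=10,  q_1=1·1+0=1
a_2=8:  p_2=8·10+9=89,  q_2=8·1+1=9
a_3=1:  p_3=1·89+10=99,  q_3=1·9+1=10
(x₁, y₁) = (99, 10);  99² − 98·10² = 1 ✓
(99+10√98)^2 = 19601 + 1980√98

99 10
19601 1980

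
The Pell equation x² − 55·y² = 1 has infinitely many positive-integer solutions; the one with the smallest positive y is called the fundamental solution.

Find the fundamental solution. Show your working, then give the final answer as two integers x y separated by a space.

√55 = [7; 2,2,2,14, …], period ℓ=4 (even) → k=3
step 0: (7, 1)  from 7·(1,0) + (0,1)
step 1: (15, 2)  from 2·(7,1) + (1,0)
step 2: (37, 5)  from 2·(15,2) + (7,1)
step 3: (89, 12)  from 2·(37,5) + (15,2)
→ (89, 12).  Check: 89²=7921, 55·12²=7920, difference 1.

89 12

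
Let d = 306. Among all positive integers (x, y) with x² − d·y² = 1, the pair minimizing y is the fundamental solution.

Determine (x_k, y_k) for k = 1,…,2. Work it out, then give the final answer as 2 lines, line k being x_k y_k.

d=306: √d = [17; 2,34] (ℓ=2, even), read p_1/q_1
step 0: (17, 1)  from 17·(1,0) + (0,1)
step 1: (35, 2)  from 2·(17,1) + (1,0)
(x₁, y₁) = (35, 2);  35² − 306·2² = 1 ✓
(x_2, y_2) = (35·35 + 306·2·2, 35·2 + 2·35) = (2449, 140)

35 2
2449 140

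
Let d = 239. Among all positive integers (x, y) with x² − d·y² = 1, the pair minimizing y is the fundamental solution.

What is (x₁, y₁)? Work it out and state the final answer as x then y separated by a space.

d=239: √d = [15; 2,5,1,2,4,15,4,2,1,5,2,30] (ℓ=12, even), read p_11/q_11
k=0  a_k=15  p_k/q_k = 15/1
k=1  a_k=2  p_k/q_k = 31/2
k=2  a_k=5  p_k/q_k = 170/11
…
k=5  a_k=4  p_k/q_k = 2489/161
k=6  a_k=15  p_k/q_k = 37907/2452
k=7  a_k=4  p_k/q_k = 154117/9969
k=8  a_k=2  p_k/q_k = 346141/22390
k=9  a_k=1  p_k/q_k = 500258/32359
k=10  a_k=5  p_k/q_k = 2847431/184185
k=11  a_k=2  p_k/q_k = 6195120/400729
(x₁, y₁) = (6195120, 400729);  6195120² − 239·400729² = 1 ✓

6195120 400729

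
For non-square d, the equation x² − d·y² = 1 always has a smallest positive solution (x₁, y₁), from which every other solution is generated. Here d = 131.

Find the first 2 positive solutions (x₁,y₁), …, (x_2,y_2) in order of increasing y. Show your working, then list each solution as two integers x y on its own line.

10610 927
225144199 19670940

d=131: √d = [11; 2,4,11,4,2,22] (ℓ=6, even), read p_5/q_5
i=0: a=11 ⇒ p=11, q=1
…
i=2: a=4 ⇒ p=103, q=9
…
i=4: a=4 ⇒ p=4727, q=413
i=5: a=2 ⇒ p=10610, q=927
fundamental: x₁=10610, y₁=927  (since 112572100 − 131·859329 = 1)
(10610+927√131)^2 = 225144199 + 19670940√131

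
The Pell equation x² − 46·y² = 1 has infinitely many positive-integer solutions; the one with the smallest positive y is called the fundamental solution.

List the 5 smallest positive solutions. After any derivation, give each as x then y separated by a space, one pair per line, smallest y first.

d=46: √d = [6; 1,3,1,1,2,6,2,1,1,3,1,12] (ℓ=12, even), read p_11/q_11
a_0=6:  p_0=6·1+0=6,  q_0=6·0+1=1
a_1=1:  p_1=1·6+1=7,  q_1=1·1+0=1
a_2=3:  p_2=3·7+6=27,  q_2=3·1+1=4
a_3=1:  p_3=1·27+7=34,  q_3=1·4+1=5
a_4=1:  p_4=1·34+27=61,  q_4=1·5+4=9
…
a_9=1:  p_9=1·3147+2150=5297,  q_9=1·464+317=781
a_10=3:  p_10=3·5297+3147=19038,  q_10=3·781+464=2807
a_11=1:  p_11=1·19038+5297=24335,  q_11=1·2807+781=3588
(x₁, y₁) = (24335, 3588);  24335² − 46·3588² = 1 ✓
(24335+3588√46)^2 = 1184384449 + 174627960√46
(24335+3588√46)^3 = 57643991108495 + 8499142809612√46
(24335+3588√46)^4 = 2805533046066067201 + 413653280369188080√46
(24335+3588√46)^5 = 136545293294391499564175 + 20132505147069241043988√46

24335 3588
1184384449 174627960
57643991108495 8499142809612
2805533046066067201 413653280369188080
136545293294391499564175 20132505147069241043988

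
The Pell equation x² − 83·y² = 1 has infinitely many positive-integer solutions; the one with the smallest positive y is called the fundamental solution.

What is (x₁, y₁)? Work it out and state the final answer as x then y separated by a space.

82 9

[9; 9,18] for √83; ℓ=2 ⇒ convergent index 1
i=0: a=9 ⇒ p=9, q=1
i=1: a=9 ⇒ p=82, q=9
fundamental: x₁=82, y₁=9  (since 6724 − 83·81 = 1)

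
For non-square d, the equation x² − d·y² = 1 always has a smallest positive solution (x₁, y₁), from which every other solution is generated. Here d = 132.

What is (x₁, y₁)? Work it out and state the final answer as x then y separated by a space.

√132 → a₀=11, period (2,22); ℓ=2 even so k=1
i=0: a=11 ⇒ p=11, q=1
i=1: a=2 ⇒ p=23, q=2
(x₁, y₁) = (23, 2);  23² − 132·2² = 1 ✓

23 2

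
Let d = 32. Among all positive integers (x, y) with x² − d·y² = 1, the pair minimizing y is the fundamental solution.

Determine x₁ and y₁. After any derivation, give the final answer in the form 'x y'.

d=32: √d = [5; 1,1,1,10] (ℓ=4, even), read p_3/q_3
step 0: (5, 1)  from 5·(1,0) + (0,1)
step 1: (6, 1)  from 1·(5,1) + (1,0)
step 2: (11, 2)  from 1·(6,1) + (5,1)
step 3: (17, 3)  from 1·(11,2) + (6,1)
(x₁, y₁) = (17, 3);  17² − 32·3² = 1 ✓

17 3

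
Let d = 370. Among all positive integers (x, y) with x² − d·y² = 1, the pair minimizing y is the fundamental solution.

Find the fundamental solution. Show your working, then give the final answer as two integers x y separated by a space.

213859 11118

√370 → a₀=19, period (4,4,38); ℓ=3 odd so k=5
a_0=19:  p_0=19·1+0=19,  q_0=19·0+1=1
…
a_3=38:  p_3=38·327+77=12503,  q_3=38·17+4=650
a_4=4:  p_4=4·12503+327=50339,  q_4=4·650+17=2617
a_5=4:  p_5=4·50339+12503=213859,  q_5=4·2617+650=11118
fundamental: x₁=213859, y₁=11118  (since 45735671881 − 370·123609924 = 1)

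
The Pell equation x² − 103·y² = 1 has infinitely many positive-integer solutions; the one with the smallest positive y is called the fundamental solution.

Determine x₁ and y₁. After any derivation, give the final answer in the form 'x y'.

√103 = [10; 6,1,2,1,1,9,1,1,2,1,6,20, …], period ℓ=12 (even) → k=11
k=0  a_k=10  p_k/q_k = 10/1
k=1  a_k=6  p_k/q_k = 61/6
k=2  a_k=1  p_k/q_k = 71/7
k=3  a_k=2  p_k/q_k = 203/20
k=4  a_k=1  p_k/q_k = 274/27
k=5  a_k=1  p_k/q_k = 477/47
k=6  a_k=9  p_k/q_k = 4567/450
k=7  a_k=1  p_k/q_k = 5044/497
k=8  a_k=1  p_k/q_k = 9611/947
…
k=10  a_k=1  p_k/q_k = 33877/3338
k=11  a_k=6  p_k/q_k = 227528/22419
→ (227528, 22419).  Check: 227528²=51768990784, 103·22419²=51768990783, difference 1.

227528 22419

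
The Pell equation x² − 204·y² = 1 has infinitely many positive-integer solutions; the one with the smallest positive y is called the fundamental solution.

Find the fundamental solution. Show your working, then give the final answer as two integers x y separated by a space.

4999 350

√204 → a₀=14, period (3,1,1,6,1,1,3,28); ℓ=8 even so k=7
k=0  a_k=14  p_k/q_k = 14/1
…
k=2  a_k=1  p_k/q_k = 57/4
…
k=6  a_k=1  p_k/q_k = 1414/99
k=7  a_k=3  p_k/q_k = 4999/350
fundamental: x₁=4999, y₁=350  (since 24990001 − 204·122500 = 1)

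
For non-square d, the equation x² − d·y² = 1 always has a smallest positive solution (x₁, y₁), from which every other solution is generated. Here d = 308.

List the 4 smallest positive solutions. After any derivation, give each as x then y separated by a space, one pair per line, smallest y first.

351 20
246401 14040
172973151 9856060
121426905601 6918940080

√308 = [17; 1,1,4,1,1,34, …], period ℓ=6 (even) → k=5
a_0=17:  p_0=17·1+0=17,  q_0=17·0+1=1
a_1=1:  p_1=1·17+1=18,  q_1=1·1+0=1
…
a_4=1:  p_4=1·158+35=193,  q_4=1·9+2=11
a_5=1:  p_5=1·193+158=351,  q_5=1·11+9=20
fundamental: x₁=351, y₁=20  (since 123201 − 308·400 = 1)
n=2: (351,20)∘(351,20) = (351·351+308·20·20, 351·20+20·351) = (246401,14040)
n=3: (246401,14040)∘(351,20) = (351·246401+308·20·14040, 351·14040+20·246401) = (172973151,9856060)
n=4: (172973151,9856060)∘(351,20) = (351·172973151+308·20·9856060, 351·9856060+20·172973151) = (121426905601,6918940080)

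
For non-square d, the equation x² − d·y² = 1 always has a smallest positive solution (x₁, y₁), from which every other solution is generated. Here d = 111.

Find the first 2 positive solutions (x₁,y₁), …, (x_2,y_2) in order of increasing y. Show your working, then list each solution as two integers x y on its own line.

[10; 1,1,6,1,1,20] for √111; ℓ=6 ⇒ convergent index 5
step 0: (10, 1)  from 10·(1,0) + (0,1)
…
step 2: (21, 2)  from 1·(11,1) + (10,1)
…
step 4: (158, 15)  from 1·(137,13) + (21,2)
step 5: (295, 28)  from 1·(158,15) + (137,13)
fundamental: x₁=295, y₁=28  (since 87025 − 111·784 = 1)
k=2:  x_2 = 295·295+111·28·28 = 174049,  y_2 = 295·28+28·295 = 16520

295 28
174049 16520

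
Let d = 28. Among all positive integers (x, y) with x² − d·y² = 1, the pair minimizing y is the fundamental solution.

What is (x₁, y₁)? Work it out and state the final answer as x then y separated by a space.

d=28: √d = [5; 3,2,3,10] (ℓ=4, even), read p_3/q_3
step 0: (5, 1)  from 5·(1,0) + (0,1)
step 1: (16, 3)  from 3·(5,1) + (1,0)
step 2: (37, 7)  from 2·(16,3) + (5,1)
step 3: (127, 24)  from 3·(37,7) + (16,3)
→ (127, 24).  Check: 127²=16129, 28·24²=16128, difference 1.

127 24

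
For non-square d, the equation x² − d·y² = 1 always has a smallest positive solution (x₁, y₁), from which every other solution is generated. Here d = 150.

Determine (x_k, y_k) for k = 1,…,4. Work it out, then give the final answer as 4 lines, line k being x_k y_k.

49 4
4801 392
470449 38412
46099201 3763984

√150 = [12; 4,24, …], period ℓ=2 (even) → k=1
step 0: (12, 1)  from 12·(1,0) + (0,1)
step 1: (49, 4)  from 4·(12,1) + (1,0)
fundamental: x₁=49, y₁=4  (since 2401 − 150·16 = 1)
(49+4√150)^2 = 4801 + 392√150
(49+4√150)^3 = 470449 + 38412√150
(49+4√150)^4 = 46099201 + 3763984√150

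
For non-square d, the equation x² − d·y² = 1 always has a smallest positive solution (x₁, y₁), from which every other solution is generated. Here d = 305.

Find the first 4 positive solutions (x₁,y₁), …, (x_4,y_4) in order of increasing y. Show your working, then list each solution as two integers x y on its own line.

489 28
478241 27384
467719209 26781524
457428908161 26192303088

√305 = [17; 2,6,2,34, …], period ℓ=4 (even) → k=3
a_0=17:  p_0=17·1+0=17,  q_0=17·0+1=1
a_1=2:  p_1=2·17+1=35,  q_1=2·1+0=2
a_2=6:  p_2=6·35+17=227,  q_2=6·2+1=13
a_3=2:  p_3=2·227+35=489,  q_3=2·13+2=28
(x₁, y₁) = (489, 28);  489² − 305·28² = 1 ✓
k=2:  x_2 = 489·489+305·28·28 = 478241,  y_2 = 489·28+28·489 = 27384
k=3:  x_3 = 489·478241+305·28·27384 = 467719209,  y_3 = 489·27384+28·478241 = 26781524
k=4:  x_4 = 489·467719209+305·28·26781524 = 457428908161,  y_4 = 489·26781524+28·467719209 = 26192303088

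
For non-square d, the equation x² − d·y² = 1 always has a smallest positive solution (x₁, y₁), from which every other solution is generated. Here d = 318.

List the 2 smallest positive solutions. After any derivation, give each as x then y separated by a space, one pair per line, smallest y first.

107 6
22897 1284

√318 = [17; 1,4,1,34, …], period ℓ=4 (even) → k=3
a_0=17:  p_0=17·1+0=17,  q_0=17·0+1=1
a_1=1:  p_1=1·17+1=18,  q_1=1·1+0=1
a_2=4:  p_2=4·18+17=89,  q_2=4·1+1=5
a_3=1:  p_3=1·89+18=107,  q_3=1·5+1=6
(x₁, y₁) = (107, 6);  107² − 318·6² = 1 ✓
k=2:  x_2 = 107·107+318·6·6 = 22897,  y_2 = 107·6+6·107 = 1284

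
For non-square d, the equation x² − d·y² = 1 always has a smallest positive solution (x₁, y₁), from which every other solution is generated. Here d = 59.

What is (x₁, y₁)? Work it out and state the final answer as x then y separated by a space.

530 69

√59 = [7; 1,2,7,2,1,14, …], period ℓ=6 (even) → k=5
a_0=7:  p_0=7·1+0=7,  q_0=7·0+1=1
a_1=1:  p_1=1·7+1=8,  q_1=1·1+0=1
a_2=2:  p_2=2·8+7=23,  q_2=2·1+1=3
a_3=7:  p_3=7·23+8=169,  q_3=7·3+1=22
a_4=2:  p_4=2·169+23=361,  q_4=2·22+3=47
a_5=1:  p_5=1·361+169=530,  q_5=1·47+22=69
→ (530, 69).  Check: 530²=280900, 59·69²=280899, difference 1.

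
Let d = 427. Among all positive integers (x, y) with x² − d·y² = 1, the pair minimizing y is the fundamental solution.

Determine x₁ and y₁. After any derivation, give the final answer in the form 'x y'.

62 3

√427 → a₀=20, period (1,1,1,40); ℓ=4 even so k=3
k=0  a_k=20  p_k/q_k = 20/1
…
k=2  a_k=1  p_k/q_k = 41/2
k=3  a_k=1  p_k/q_k = 62/3
→ (62, 3).  Check: 62²=3844, 427·3²=3843, difference 1.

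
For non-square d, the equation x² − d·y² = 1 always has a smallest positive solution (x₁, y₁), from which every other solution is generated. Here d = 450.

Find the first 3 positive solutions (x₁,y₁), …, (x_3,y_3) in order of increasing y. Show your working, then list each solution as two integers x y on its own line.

19601 924
768398401 36222648
30122754096401 1420000245972

[21; 4,1,2,4,2,1,4,42] for √450; ℓ=8 ⇒ convergent index 7
step 0: (21, 1)  from 21·(1,0) + (0,1)
step 1: (85, 4)  from 4·(21,1) + (1,0)
step 2: (106, 5)  from 1·(85,4) + (21,1)
step 3: (297, 14)  from 2·(106,5) + (85,4)
step 4: (1294, 61)  from 4·(297,14) + (106,5)
…
step 6: (4179, 197)  from 1·(2885,136) + (1294,61)
step 7: (19601, 924)  from 4·(4179,197) + (2885,136)
→ (19601, 924).  Check: 19601²=384199201, 450·924²=384199200, difference 1.
n=2: (19601,924)∘(19601,924) = (19601·19601+450·924·924, 19601·924+924·19601) = (768398401,36222648)
n=3: (768398401,36222648)∘(19601,924) = (19601·768398401+450·924·36222648, 19601·36222648+924·768398401) = (30122754096401,1420000245972)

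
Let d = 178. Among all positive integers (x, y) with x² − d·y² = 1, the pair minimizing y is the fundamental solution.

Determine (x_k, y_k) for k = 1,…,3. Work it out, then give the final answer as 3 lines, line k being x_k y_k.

1601 120
5126401 384240
16414734401 1230336360

√178 → a₀=13, period (2,1,12,1,2,26); ℓ=6 even so k=5
step 0: (13, 1)  from 13·(1,0) + (0,1)
step 1: (27, 2)  from 2·(13,1) + (1,0)
step 2: (40, 3)  from 1·(27,2) + (13,1)
step 3: (507, 38)  from 12·(40,3) + (27,2)
step 4: (547, 41)  from 1·(507,38) + (40,3)
step 5: (1601, 120)  from 2·(547,41) + (507,38)
(x₁, y₁) = (1601, 120);  1601² − 178·120² = 1 ✓
k=2:  x_2 = 1601·1601+178·120·120 = 5126401,  y_2 = 1601·120+120·1601 = 384240
k=3:  x_3 = 1601·5126401+178·120·384240 = 16414734401,  y_3 = 1601·384240+120·5126401 = 1230336360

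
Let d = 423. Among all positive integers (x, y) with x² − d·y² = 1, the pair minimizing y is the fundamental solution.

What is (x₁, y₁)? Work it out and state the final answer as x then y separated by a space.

4607 224

[20; 1,1,3,4,3,1,1,40] for √423; ℓ=8 ⇒ convergent index 7
a_0=20:  p_0=20·1+0=20,  q_0=20·0+1=1
a_1=1:  p_1=1·20+1=21,  q_1=1·1+0=1
a_2=1:  p_2=1·21+20=41,  q_2=1·1+1=2
…
a_4=4:  p_4=4·144+41=617,  q_4=4·7+2=30
a_5=3:  p_5=3·617+144=1995,  q_5=3·30+7=97
a_6=1:  p_6=1·1995+617=2612,  q_6=1·97+30=127
a_7=1:  p_7=1·2612+1995=4607,  q_7=1·127+97=224
→ (4607, 224).  Check: 4607²=21224449, 423·224²=21224448, difference 1.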